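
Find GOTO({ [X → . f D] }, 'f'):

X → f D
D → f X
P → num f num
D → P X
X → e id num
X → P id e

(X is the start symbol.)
GOTO(I, 'f') = CLOSURE({ [A → αX.β] : [A → α.Xβ] ∈ I, X = 'f' })

Items with dot before 'f', with the dot advanced:
  [X → . f D] → [X → f . D]
Closure of the advanced items:
  [X → f . D] has the dot before D: add [D → . f X], [D → . P X]
  [D → . P X] has the dot before P: add [P → . num f num]

GOTO = { [D → . P X], [D → . f X], [P → . num f num], [X → f . D] }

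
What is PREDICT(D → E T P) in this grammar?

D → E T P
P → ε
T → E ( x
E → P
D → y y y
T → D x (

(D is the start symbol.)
{ '(', 'y' }

PREDICT(D → E T P) = (FIRST(RHS) \ {ε}) ∪ (FOLLOW(D) if ε ∈ FIRST(RHS), i.e. RHS ⇒* ε)
FIRST(E) = { ε }
FIRST(T) = { '(', 'y' }
FIRST(E T P) = { '(', 'y' }
ε ∉ FIRST(E T P), so FOLLOW(D) is not added.
PREDICT(D → E T P) = { '(', 'y' }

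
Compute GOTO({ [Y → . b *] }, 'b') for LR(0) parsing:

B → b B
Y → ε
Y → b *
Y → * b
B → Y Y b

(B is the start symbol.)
{ [Y → b . *] }

GOTO(I, 'b') = CLOSURE({ [A → αX.β] : [A → α.Xβ] ∈ I, X = 'b' })

Items with dot before 'b', with the dot advanced:
  [Y → . b *] → [Y → b . *]
Closure adds nothing (no advanced item has the dot before a non-terminal).

GOTO = { [Y → b . *] }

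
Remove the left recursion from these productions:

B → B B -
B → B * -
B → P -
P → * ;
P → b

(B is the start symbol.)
B → P - B'
B' → B - B'
B' → * - B'
B' → ε
P → * ;
P → b

B is directly left-recursive. The standard transformation for
  A → A α₁ | ... | A α_m | β₁ | ... | β_n
is
  A  → β₁ A' | ... | β_n A'
  A' → α₁ A' | ... | α_m A' | ε

B → P - becomes B → P - B'
B → B B - becomes B' → B - B'
B → B * - becomes B' → * - B'
Add B' → ε

Productions for other non-terminals are unchanged:
  P → * ;
  P → b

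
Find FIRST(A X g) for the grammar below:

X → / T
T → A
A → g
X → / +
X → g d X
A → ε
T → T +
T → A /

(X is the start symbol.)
{ '/', 'g' }

FIRST sets of the non-terminals involved (from the grammar, by fixed-point iteration):
  FIRST(A) = { 'g', ε }
  FIRST(X) = { '/', 'g' }

To compute FIRST(A X g), process the symbols left to right:
Symbol A is a non-terminal. Add FIRST(A) \ {ε} = { 'g' }
A is nullable (ε ∈ FIRST(A)), continue to the next symbol.
Symbol X is a non-terminal. Add FIRST(X) \ {ε} = { '/', 'g' }
X is not nullable (ε ∉ FIRST(X)), so stop here.
FIRST(A X g) = { '/', 'g' }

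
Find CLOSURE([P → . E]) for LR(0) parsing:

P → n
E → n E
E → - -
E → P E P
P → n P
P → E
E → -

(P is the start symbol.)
{ [E → . - -], [E → . -], [E → . P E P], [E → . n E], [P → . E], [P → . n P], [P → . n] }

To compute CLOSURE, for each item [A → α.Bβ] where B is a non-terminal, add [B → .γ] for all productions B → γ; repeat for the newly added items until nothing changes.

Start with: [P → . E]
  [P → . E] has the dot before E: add [E → . n E], [E → . - -], [E → . P E P], [E → . -]
  [E → . P E P] has the dot before P: add [P → . n], [P → . n P]
No further items can be added.

CLOSURE = { [E → . - -], [E → . -], [E → . P E P], [E → . n E], [P → . E], [P → . n P], [P → . n] }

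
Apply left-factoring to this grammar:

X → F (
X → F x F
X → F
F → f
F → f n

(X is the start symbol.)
X → F X'
X' → (
X' → x F
X' → ε
F → f F'
F' → ε
F' → n

Left-factoring transforms A → αβ₁ | αβ₂ into A → αA' and A' → β₁ | β₂
(α is the longest common prefix among the alternatives). Repeat until
no nonterminal has two alternatives with a common prefix.

Round 1: X has alternatives sharing prefix 'F'. Introduce X': X → F X'
  Add: X' → (
  Add: X' → x F
  Add: X' → ε

Round 2: F has alternatives sharing prefix 'f'. Introduce F': F → f F'
  Add: F' → ε
  Add: F' → n

No remaining common prefixes — done.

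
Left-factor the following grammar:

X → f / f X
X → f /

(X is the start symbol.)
X → f / X'
X' → f X
X' → ε

Left-factoring transforms A → αβ₁ | αβ₂ into A → αA' and A' → β₁ | β₂
(α is the longest common prefix among the alternatives). Repeat until
no nonterminal has two alternatives with a common prefix.

Round 1: X has alternatives sharing prefix 'f /'. Introduce X': X → f / X'
  Add: X' → f X
  Add: X' → ε

No remaining common prefixes — done.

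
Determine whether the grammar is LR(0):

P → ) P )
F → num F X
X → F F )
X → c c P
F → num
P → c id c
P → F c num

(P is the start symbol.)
A grammar is LR(0) if no state in the canonical LR(0) collection has:
  - both a shift item (dot before a terminal) and a complete item (shift-reduce conflict), or
  - two or more complete items (reduce-reduce conflict; the accept item [P' → P .] counts as a complete item here).

Augment with P' → P and build the canonical LR(0) collection (I0 = CLOSURE({[P' → . P]}), then GOTO on every symbol after a dot until no new states appear). It has 20 states:
  I0: { [F → . num F X], [F → . num], [P → . ) P )], [P → . F c num], [P → . c id c], [P' → . P] }  — shift
  I1: { [F → . num F X], [F → . num], [P → ) . P )], [P → . ) P )], [P → . F c num], [P → . c id c] }  — shift
  I2: { [P → F . c num] }  — shift
  I3: { [P' → P .] }  — accept
  I4: { [P → c . id c] }  — shift
  I5: { [F → . num F X], [F → . num], [F → num . F X], [F → num .] }  — shift, reduce
  I6: { [F → . num F X], [F → . num], [F → num F . X], [X → . F F )], [X → . c c P] }  — shift
  I7: { [F → . num F X], [F → . num], [X → F . F )] }  — shift
  I8: { [F → num F X .] }  — reduce
  I9: { [X → c . c P] }  — shift
  I10: { [F → . num F X], [F → . num], [P → . ) P )], [P → . F c num], [P → . c id c], [X → c c . P] }  — shift
  I11: { [X → c c P .] }  — reduce
  I12: { [X → F F . )] }  — shift
  I13: { [X → F F ) .] }  — reduce
  I14: { [P → c id . c] }  — shift
  I15: { [P → c id c .] }  — reduce
  I16: { [P → F c . num] }  — shift
  I17: { [P → F c num .] }  — reduce
  I18: { [P → ) P . )] }  — shift
  I19: { [P → ) P ) .] }  — reduce

Conflict in state I5:
  Shift-reduce conflict between [F → num .] and [F → . num]
So the grammar is NOT LR(0).

Answer: No. Shift-reduce conflict between [F → num .] and [F → . num]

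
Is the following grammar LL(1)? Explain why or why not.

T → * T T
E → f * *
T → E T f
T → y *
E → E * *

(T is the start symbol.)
Relevant sets:
  FIRST(E) = { 'f' }

For T:
  PREDICT(T → '*' T T) = { '*' }
  PREDICT(T → E T f) = { 'f' }
  PREDICT(T → y '*') = { 'y' }
For E:
  PREDICT(E → f '*' '*') = { 'f' }
  PREDICT(E → E '*' '*') = { 'f' }

Conflict found: Predict set conflict for E: { 'f' }
The grammar is NOT LL(1).

Answer: No. Predict set conflict for E: { 'f' }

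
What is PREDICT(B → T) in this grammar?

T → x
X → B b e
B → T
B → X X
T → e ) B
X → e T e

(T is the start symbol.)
PREDICT(B → T) = (FIRST(RHS) \ {ε}) ∪ (FOLLOW(B) if ε ∈ FIRST(RHS), i.e. RHS ⇒* ε)
FIRST(T) = { 'e', 'x' }
FIRST(T) = { 'e', 'x' }
ε ∉ FIRST(T), so FOLLOW(B) is not added.
PREDICT(B → T) = { 'e', 'x' }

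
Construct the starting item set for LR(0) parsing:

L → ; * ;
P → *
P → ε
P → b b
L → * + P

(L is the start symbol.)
First, augment the grammar with L' → L
I₀ = CLOSURE({ [L' → . L] }):
  [L' → . L] has the dot before L: add [L → . ; * ;], [L → . * + P]
No further items can be added.

I₀ = { [L → . * + P], [L → . ; * ;], [L' → . L] }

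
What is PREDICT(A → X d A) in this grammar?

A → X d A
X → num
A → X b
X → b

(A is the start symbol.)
{ 'b', 'num' }

PREDICT(A → X d A) = (FIRST(RHS) \ {ε}) ∪ (FOLLOW(A) if ε ∈ FIRST(RHS), i.e. RHS ⇒* ε)
FIRST(X) = { 'b', 'num' }
FIRST(X d A) = { 'b', 'num' }
ε ∉ FIRST(X d A), so FOLLOW(A) is not added.
PREDICT(A → X d A) = { 'b', 'num' }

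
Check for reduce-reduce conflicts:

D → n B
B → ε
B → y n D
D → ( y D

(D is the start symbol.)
No reduce-reduce conflicts

A reduce-reduce conflict occurs when an LR(0) state has two complete items [A → α .] and [B → β .] — both call for a reduction, and with no lookahead the parser cannot choose between them.

Augment with D' → D and build the canonical LR(0) collection (I0 = CLOSURE({[D' → . D]}), then GOTO on every symbol after a dot until no new states appear). It has 10 states:
  I0: { [D → . ( y D], [D → . n B], [D' → . D] }  — shift
  I1: { [D → ( . y D] }  — shift
  I2: { [D' → D .] }  — accept
  I3: { [B → . y n D], [B → .], [D → n . B] }  — shift, reduce
  I4: { [D → n B .] }  — reduce
  I5: { [B → y . n D] }  — shift
  I6: { [B → y n . D], [D → . ( y D], [D → . n B] }  — shift
  I7: { [B → y n D .] }  — reduce
  I8: { [D → ( y . D], [D → . ( y D], [D → . n B] }  — shift
  I9: { [D → ( y D .] }  — reduce

No state contains more than one complete item.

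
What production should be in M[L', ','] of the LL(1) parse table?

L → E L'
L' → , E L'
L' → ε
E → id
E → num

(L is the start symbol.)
To find M[L', ','], we find productions for L' where ',' is in the predict set (PREDICT(N → α) = (FIRST(α) \ {ε}) ∪ (FOLLOW(N) if α ⇒* ε)).

Relevant sets:
  FOLLOW(L') = { $ }

L' → , E L': PREDICT = { ',' }
  ',' is in predict set, so this production goes in M[L', ',']
L' → ε: PREDICT = { $ }

M[L', ','] = L' → , E L'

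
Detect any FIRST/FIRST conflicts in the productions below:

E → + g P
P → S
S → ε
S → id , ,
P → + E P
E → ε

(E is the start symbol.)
No FIRST/FIRST conflicts.

FIRST sets of the non-terminals at (or reachable through a nullable prefix from) the front of some alternative:
  FIRST(S) = { 'id', ε }

Productions for E:
  E → + g P: FIRST = { '+' }
  E → ε: FIRST = { ε }
Productions for P:
  P → S: FIRST = { 'id', ε }
  P → + E P: FIRST = { '+' }
Productions for S:
  S → ε: FIRST = { ε }
  S → id , ,: FIRST = { 'id' }

All alternatives of each non-terminal have pairwise disjoint FIRST sets.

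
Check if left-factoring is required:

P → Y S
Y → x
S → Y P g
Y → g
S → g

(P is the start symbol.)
No, left-factoring is not needed

Left-factoring is needed when two productions for the same non-terminal
share a common prefix on the right-hand side.

Productions for Y:
  Y → x
  Y → g
Productions for S:
  S → Y P g
  S → g

No common prefixes found.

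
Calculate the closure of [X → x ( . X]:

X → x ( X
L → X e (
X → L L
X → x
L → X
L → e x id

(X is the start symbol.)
To compute CLOSURE, for each item [A → α.Bβ] where B is a non-terminal, add [B → .γ] for all productions B → γ; repeat for the newly added items until nothing changes.

Start with: [X → x ( . X]
  [X → x ( . X] has the dot before X: add [X → . x ( X], [X → . L L], [X → . x]
  [X → . L L] has the dot before L: add [L → . X e (], [L → . X], [L → . e x id]
No further items can be added.

CLOSURE = { [L → . X e (], [L → . X], [L → . e x id], [X → . L L], [X → . x ( X], [X → . x], [X → x ( . X] }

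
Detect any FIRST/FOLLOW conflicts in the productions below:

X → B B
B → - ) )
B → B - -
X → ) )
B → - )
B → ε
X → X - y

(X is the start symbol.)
A FIRST/FOLLOW conflict occurs when a non-terminal N has a nullable alternative N → β (β ⇒* ε) and another alternative N → α with FIRST(α) ∩ FOLLOW(N) ≠ ∅: on such a lookahead the parser cannot decide between expanding α and letting N vanish via β.

Nullable non-terminals: B, X.
FIRST sets used below: FIRST(B) = { '-', ε }, FIRST(X) = { ')', '-', ε }

B: nullable alternative(s) B → ε; FOLLOW(B) = { $, '-' }
  B → - ) ): FIRST \ {ε} = { '-' } — overlaps FOLLOW(B) on { '-' }: CONFLICT
  B → B - -: FIRST \ {ε} = { '-' } — overlaps FOLLOW(B) on { '-' }: CONFLICT
  B → - ): FIRST \ {ε} = { '-' } — overlaps FOLLOW(B) on { '-' }: CONFLICT
  B → ε: FIRST \ {ε} = { } — this is the only nullable alternative, skip

X: nullable alternative(s) X → B B; FOLLOW(X) = { $, '-' }
  X → B B: FIRST \ {ε} = { '-' } — this is the only nullable alternative, skip
  X → ) ): FIRST \ {ε} = { ')' } — disjoint from FOLLOW(X)
  X → X - y: FIRST \ {ε} = { ')', '-' } — overlaps FOLLOW(X) on { '-' }: CONFLICT

So the grammar has 4 FIRST/FOLLOW conflicts (marked CONFLICT above).

Answer: Yes. X → X '-' y with FOLLOW(X) on { '-' }; B → '-' ')' ')' with FOLLOW(B) on { '-' }; B → B '-' '-' with FOLLOW(B) on { '-' }; B → '-' ')' with FOLLOW(B) on { '-' }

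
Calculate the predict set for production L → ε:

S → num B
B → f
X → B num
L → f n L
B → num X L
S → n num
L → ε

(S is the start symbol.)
{ $, 'num' }

PREDICT(L → ε) = (FIRST(RHS) \ {ε}) ∪ (FOLLOW(L) if ε ∈ FIRST(RHS), i.e. RHS ⇒* ε)
The right-hand side is ε (FIRST(ε) = { ε }), so the predict set is FOLLOW(L) = { $, 'num' }
PREDICT(L → ε) = { $, 'num' }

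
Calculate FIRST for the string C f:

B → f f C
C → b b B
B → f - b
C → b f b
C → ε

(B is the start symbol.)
{ 'b', 'f' }

FIRST sets of the non-terminals involved (from the grammar, by fixed-point iteration):
  FIRST(C) = { 'b', ε }

To compute FIRST(C f), process the symbols left to right:
Symbol C is a non-terminal. Add FIRST(C) \ {ε} = { 'b' }
C is nullable (ε ∈ FIRST(C)), continue to the next symbol.
Symbol f is a terminal. Add 'f' and stop.
FIRST(C f) = { 'b', 'f' }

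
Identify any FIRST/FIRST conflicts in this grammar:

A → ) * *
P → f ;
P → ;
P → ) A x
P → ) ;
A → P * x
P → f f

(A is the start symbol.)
Yes. A → ')' '*' '*' / A → P '*' x on { ')' }; P → f ';' / P → f f on { 'f' }; P → ')' A x / P → ')' ';' on { ')' }

A FIRST/FIRST conflict occurs when two productions N → α and N → β for the same non-terminal have FIRST(α) ∩ FIRST(β) ≠ ∅ (with ε ∈ FIRST of a nullable right-hand side, so two nullable alternatives also conflict).

FIRST sets of the non-terminals at (or reachable through a nullable prefix from) the front of some alternative:
  FIRST(P) = { ')', ';', 'f' }

Productions for A:
  A → ) * *: FIRST = { ')' }
  A → P * x: FIRST = { ')', ';', 'f' }
Productions for P:
  P → f ;: FIRST = { 'f' }
  P → ;: FIRST = { ';' }
  P → ) A x: FIRST = { ')' }
  P → ) ;: FIRST = { ')' }
  P → f f: FIRST = { 'f' }

Conflict for A: A → ) * * and A → P * x
  Overlap: { ')' }
Conflict for P: P → f ; and P → f f
  Overlap: { 'f' }
Conflict for P: P → ) A x and P → ) ;
  Overlap: { ')' }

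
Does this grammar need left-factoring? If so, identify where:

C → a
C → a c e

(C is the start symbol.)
Yes, C has productions with common prefix 'a'

Left-factoring is needed when two productions for the same non-terminal
share a common prefix on the right-hand side.

Productions for C:
  C → a
  C → a c e

Found common prefix 'a' in productions for C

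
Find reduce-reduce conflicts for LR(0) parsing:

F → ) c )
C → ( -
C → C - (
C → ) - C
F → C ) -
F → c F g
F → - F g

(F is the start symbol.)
Augment with F' → F and build the canonical LR(0) collection (I0 = CLOSURE({[F' → . F]}), then GOTO on every symbol after a dot until no new states appear). It has 21 states:
  I0: { [C → . ( -], [C → . ) - C], [C → . C - (], [F → . ) c )], [F → . - F g], [F → . C ) -], [F → . c F g], [F' → . F] }  — shift
  I1: { [C → ( . -] }  — shift
  I2: { [C → ) . - C], [F → ) . c )] }  — shift
  I3: { [C → . ( -], [C → . ) - C], [C → . C - (], [F → - . F g], [F → . ) c )], [F → . - F g], [F → . C ) -], [F → . c F g] }  — shift
  I4: { [C → C . - (], [F → C . ) -] }  — shift
  I5: { [F' → F .] }  — accept
  I6: { [C → . ( -], [C → . ) - C], [C → . C - (], [F → . ) c )], [F → . - F g], [F → . C ) -], [F → . c F g], [F → c . F g] }  — shift
  I7: { [F → c F . g] }  — shift
  I8: { [F → c F g .] }  — reduce
  I9: { [F → C ) . -] }  — shift
  I10: { [C → C - . (] }  — shift
  I11: { [C → C - ( .] }  — reduce
  I12: { [F → C ) - .] }  — reduce
  I13: { [F → - F . g] }  — shift
  I14: { [F → - F g .] }  — reduce
  I15: { [C → ) - . C], [C → . ( -], [C → . ) - C], [C → . C - (] }  — shift
  I16: { [F → ) c . )] }  — shift
  I17: { [F → ) c ) .] }  — reduce
  I18: { [C → ) . - C] }  — shift
  I19: { [C → ) - C .], [C → C . - (] }  — shift, reduce
  I20: { [C → ( - .] }  — reduce

No state contains more than one complete item.

Answer: No reduce-reduce conflicts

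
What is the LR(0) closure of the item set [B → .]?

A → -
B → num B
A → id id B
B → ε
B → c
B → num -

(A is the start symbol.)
{ [B → .] }

To compute CLOSURE, for each item [A → α.Bβ] where B is a non-terminal, add [B → .γ] for all productions B → γ; repeat for the newly added items until nothing changes.

Start with: [B → .]
The dot is at the end, so nothing is added.

CLOSURE = { [B → .] }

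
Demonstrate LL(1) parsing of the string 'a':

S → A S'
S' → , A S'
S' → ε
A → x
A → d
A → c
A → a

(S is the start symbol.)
LL(1) parsing maintains a stack (initially the start symbol over $) and the input. At each step: if the stack top is a terminal, match it against the current input token; if it is a non-terminal N, replace it with the RHS of M[N, lookahead] (the unique production whose predict set contains the lookahead).

Stack is shown with the top on the left.

Stack   Input  Action
---------------------
S $     a $    output S → A S'
A S' $  a $    output A → a
a S' $  a $    match 'a'
S' $    $      output S' → ε
$       $      accept

The string is accepted.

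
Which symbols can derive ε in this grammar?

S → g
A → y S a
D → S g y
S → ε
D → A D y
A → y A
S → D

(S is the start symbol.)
{ 'S' }

ε-productions: S → ε
So S is immediately nullable.
No further non-terminal can be added: every production for the remaining non-terminals contains a terminal or a non-nullable non-terminal.
Nullable = { 'S' }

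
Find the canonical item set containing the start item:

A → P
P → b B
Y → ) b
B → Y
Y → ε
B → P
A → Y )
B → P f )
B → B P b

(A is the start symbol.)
{ [A → . P], [A → . Y )], [A' → . A], [P → . b B], [Y → . ) b], [Y → .] }

First, augment the grammar with A' → A
I₀ = CLOSURE({ [A' → . A] }):
  [A' → . A] has the dot before A: add [A → . P], [A → . Y )]
  [A → . P] has the dot before P: add [P → . b B]
  [A → . Y )] has the dot before Y: add [Y → . ) b], [Y → .]
No further items can be added.

I₀ = { [A → . P], [A → . Y )], [A' → . A], [P → . b B], [Y → . ) b], [Y → .] }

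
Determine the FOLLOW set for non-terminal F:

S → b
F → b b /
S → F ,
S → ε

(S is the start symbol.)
In S → F ,: F is followed by ',', add FIRST(',') \ {ε} = { ',' }

Taking the union: FOLLOW(F) = { ',' }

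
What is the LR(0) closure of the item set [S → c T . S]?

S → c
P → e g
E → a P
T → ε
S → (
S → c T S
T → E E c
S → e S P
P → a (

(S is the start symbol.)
{ [S → . (], [S → . c T S], [S → . c], [S → . e S P], [S → c T . S] }

Start with: [S → c T . S]
  [S → c T . S] has the dot before S: add [S → . c], [S → . (], [S → . c T S], [S → . e S P]
No further items can be added.

CLOSURE = { [S → . (], [S → . c T S], [S → . c], [S → . e S P], [S → c T . S] }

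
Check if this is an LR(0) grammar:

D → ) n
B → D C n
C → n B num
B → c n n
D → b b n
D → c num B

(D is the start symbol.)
Yes, the grammar is LR(0)

Augment with D' → D and build the canonical LR(0) collection (I0 = CLOSURE({[D' → . D]}), then GOTO on every symbol after a dot until no new states appear). It has 19 states:
  I0: { [D → . ) n], [D → . b b n], [D → . c num B], [D' → . D] }  — shift
  I1: { [D → ) . n] }  — shift
  I2: { [D' → D .] }  — accept
  I3: { [D → b . b n] }  — shift
  I4: { [D → c . num B] }  — shift
  I5: { [B → . D C n], [B → . c n n], [D → . ) n], [D → . b b n], [D → . c num B], [D → c num . B] }  — shift
  I6: { [D → c num B .] }  — reduce
  I7: { [B → D . C n], [C → . n B num] }  — shift
  I8: { [B → c . n n], [D → c . num B] }  — shift
  I9: { [B → c n . n] }  — shift
  I10: { [B → c n n .] }  — reduce
  I11: { [B → D C . n] }  — shift
  I12: { [B → . D C n], [B → . c n n], [C → n . B num], [D → . ) n], [D → . b b n], [D → . c num B] }  — shift
  I13: { [C → n B . num] }  — shift
  I14: { [C → n B num .] }  — reduce
  I15: { [B → D C n .] }  — reduce
  I16: { [D → b b . n] }  — shift
  I17: { [D → b b n .] }  — reduce
  I18: { [D → ) n .] }  — reduce

Every state is either a pure shift/goto state or contains exactly one complete item and nothing to shift — no conflicts. The grammar is LR(0).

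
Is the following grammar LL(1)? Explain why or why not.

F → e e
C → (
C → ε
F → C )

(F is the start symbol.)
Relevant sets:
  FIRST(C) = { '(', ε }
  FOLLOW(C) = { ')' }

For F:
  PREDICT(F → e e) = { 'e' }
  PREDICT(F → C ')') = { '(', ')' }
For C:
  PREDICT(C → '(') = { '(' }
  PREDICT(C → ε) = { ')' }

All predict sets are disjoint. The grammar IS LL(1).

Answer: Yes, the grammar is LL(1).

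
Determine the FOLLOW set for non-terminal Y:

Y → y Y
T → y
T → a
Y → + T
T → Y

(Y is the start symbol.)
{ $ }

To compute FOLLOW(Y), find every occurrence of Y on a right-hand side N → α Y β: add FIRST(β) \ {ε}, and if β is empty or nullable also add FOLLOW(N). Iterate to a fixed point.

Y is the start symbol, so $ ∈ FOLLOW(Y).
In Y → y Y: Y is at the end; this adds FOLLOW(Y) to itself — nothing new
In T → Y: Y is at the end, add FOLLOW(T)

The FOLLOW sets referred to above (computed the same way, to a fixed point):
  FOLLOW(T) = { $ }

Taking the union: FOLLOW(Y) = { $ }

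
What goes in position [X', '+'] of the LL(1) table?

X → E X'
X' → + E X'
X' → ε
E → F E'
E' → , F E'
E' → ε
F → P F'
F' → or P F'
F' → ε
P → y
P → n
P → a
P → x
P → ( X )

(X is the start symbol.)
To find M[X', '+'], we find productions for X' where '+' is in the predict set (PREDICT(N → α) = (FIRST(α) \ {ε}) ∪ (FOLLOW(N) if α ⇒* ε)).

Relevant sets:
  FOLLOW(X') = { $, ')' }

X' → + E X': PREDICT = { '+' }
  '+' is in predict set, so this production goes in M[X', '+']
X' → ε: PREDICT = { $, ')' }

M[X', '+'] = X' → + E X'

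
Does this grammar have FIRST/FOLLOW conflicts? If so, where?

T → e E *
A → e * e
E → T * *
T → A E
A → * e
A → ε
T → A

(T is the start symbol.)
Yes. T → A E with FOLLOW(T) on { '*' }; A → e '*' e with FOLLOW(A) on { 'e' }; A → '*' e with FOLLOW(A) on { '*' }

Nullable non-terminals: A, T.
FIRST sets used below: FIRST(A) = { '*', 'e', ε }, FIRST(E) = { '*', 'e' }

A: nullable alternative(s) A → ε; FOLLOW(A) = { $, '*', 'e' }
  A → e * e: FIRST \ {ε} = { 'e' } — overlaps FOLLOW(A) on { 'e' }: CONFLICT
  A → * e: FIRST \ {ε} = { '*' } — overlaps FOLLOW(A) on { '*' }: CONFLICT
  A → ε: FIRST \ {ε} = { } — this is the only nullable alternative, skip

T: nullable alternative(s) T → A; FOLLOW(T) = { $, '*' }
  T → e E *: FIRST \ {ε} = { 'e' } — disjoint from FOLLOW(T)
  T → A E: FIRST \ {ε} = { '*', 'e' } — overlaps FOLLOW(T) on { '*' }: CONFLICT
  T → A: FIRST \ {ε} = { '*', 'e' } — this is the only nullable alternative, skip

E has no nullable alternative, so no FIRST/FOLLOW check is needed there.

So the grammar has 3 FIRST/FOLLOW conflicts (marked CONFLICT above).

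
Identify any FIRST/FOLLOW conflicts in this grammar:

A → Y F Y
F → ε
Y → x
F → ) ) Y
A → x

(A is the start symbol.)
No FIRST/FOLLOW conflicts.

Nullable non-terminals: F.

F: nullable alternative(s) F → ε; FOLLOW(F) = { 'x' }
  F → ε: FIRST \ {ε} = { } — this is the only nullable alternative, skip
  F → ) ) Y: FIRST \ {ε} = { ')' } — disjoint from FOLLOW(F)

A, Y have no nullable alternative, so no FIRST/FOLLOW check is needed there.

No FIRST/FOLLOW conflicts found.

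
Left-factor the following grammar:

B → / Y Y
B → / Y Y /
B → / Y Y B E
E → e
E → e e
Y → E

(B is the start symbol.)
Left-factoring transforms A → αβ₁ | αβ₂ into A → αA' and A' → β₁ | β₂
(α is the longest common prefix among the alternatives). Repeat until
no nonterminal has two alternatives with a common prefix.

Round 1: B has alternatives sharing prefix '/ Y Y'. Introduce B': B → / Y Y B'
  Add: B' → ε
  Add: B' → /
  Add: B' → B E

Round 2: E has alternatives sharing prefix 'e'. Introduce E': E → e E'
  Add: E' → ε
  Add: E' → e

No remaining common prefixes — done.

Resulting grammar:
B → / Y Y B'
B' → ε
B' → /
B' → B E
E → e E'
E' → ε
E' → e
Y → E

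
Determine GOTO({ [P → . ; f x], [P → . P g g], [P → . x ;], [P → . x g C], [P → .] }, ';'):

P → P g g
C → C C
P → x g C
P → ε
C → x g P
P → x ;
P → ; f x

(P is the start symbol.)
GOTO(I, ';') = CLOSURE({ [A → αX.β] : [A → α.Xβ] ∈ I, X = ';' })

Items with dot before ';', with the dot advanced:
  [P → . ; f x] → [P → ; . f x]
Closure adds nothing (no advanced item has the dot before a non-terminal).

GOTO = { [P → ; . f x] }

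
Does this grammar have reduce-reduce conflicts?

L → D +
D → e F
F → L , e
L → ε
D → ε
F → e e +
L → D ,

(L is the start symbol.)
A reduce-reduce conflict occurs when an LR(0) state has two complete items [A → α .] and [B → β .] — both call for a reduction, and with no lookahead the parser cannot choose between them.

Augment with L' → L and build the canonical LR(0) collection (I0 = CLOSURE({[L' → . L]}), then GOTO on every symbol after a dot until no new states appear). It has 13 states:
  I0: { [D → . e F], [D → .], [L → . D +], [L → . D ,], [L → .], [L' → . L] }  — shift, 2 reduces
  I1: { [L → D . +], [L → D . ,] }  — shift
  I2: { [L' → L .] }  — accept
  I3: { [D → . e F], [D → .], [D → e . F], [F → . L , e], [F → . e e +], [L → . D +], [L → . D ,], [L → .] }  — shift, 2 reduces
  I4: { [D → e F .] }  — reduce
  I5: { [F → L . , e] }  — shift
  I6: { [D → . e F], [D → .], [D → e . F], [F → . L , e], [F → . e e +], [F → e . e +], [L → . D +], [L → . D ,], [L → .] }  — shift, 2 reduces
  I7: { [D → . e F], [D → .], [D → e . F], [F → . L , e], [F → . e e +], [F → e . e +], [F → e e . +], [L → . D +], [L → . D ,], [L → .] }  — shift, 2 reduces
  I8: { [F → e e + .] }  — reduce
  I9: { [F → L , . e] }  — shift
  I10: { [F → L , e .] }  — reduce
  I11: { [L → D + .] }  — reduce
  I12: { [L → D , .] }  — reduce

I0 contains complete items [D → .], [L → .] — reduce-reduce conflict.
I3 contains complete items [D → .], [L → .] — reduce-reduce conflict.
I6 contains complete items [D → .], [L → .] — reduce-reduce conflict.
I7 contains complete items [D → .], [L → .] — reduce-reduce conflict.

Answer: Yes — I0: [D → .] vs [L → .]; I3: [D → .] vs [L → .]; I6: [D → .] vs [L → .]; I7: [D → .] vs [L → .]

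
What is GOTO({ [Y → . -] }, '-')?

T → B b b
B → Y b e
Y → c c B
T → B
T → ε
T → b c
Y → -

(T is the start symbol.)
{ [Y → - .] }

GOTO(I, '-') = CLOSURE({ [A → αX.β] : [A → α.Xβ] ∈ I, X = '-' })

Items with dot before '-', with the dot advanced:
  [Y → . -] → [Y → - .]
Closure adds nothing (no advanced item has the dot before a non-terminal).

GOTO = { [Y → - .] }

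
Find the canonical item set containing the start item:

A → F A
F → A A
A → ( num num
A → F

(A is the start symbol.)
{ [A → . ( num num], [A → . F A], [A → . F], [A' → . A], [F → . A A] }

First, augment the grammar with A' → A
I₀ = CLOSURE({ [A' → . A] }):
  [A' → . A] has the dot before A: add [A → . F A], [A → . ( num num], [A → . F]
  [A → . F A] has the dot before F: add [F → . A A]
No further items can be added.

I₀ = { [A → . ( num num], [A → . F A], [A → . F], [A' → . A], [F → . A A] }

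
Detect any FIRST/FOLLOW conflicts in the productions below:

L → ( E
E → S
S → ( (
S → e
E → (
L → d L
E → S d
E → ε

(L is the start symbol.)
Nullable non-terminals: E.
FIRST sets used below: FIRST(S) = { '(', 'e' }

E: nullable alternative(s) E → ε; FOLLOW(E) = { $ }
  E → S: FIRST \ {ε} = { '(', 'e' } — disjoint from FOLLOW(E)
  E → (: FIRST \ {ε} = { '(' } — disjoint from FOLLOW(E)
  E → S d: FIRST \ {ε} = { '(', 'e' } — disjoint from FOLLOW(E)
  E → ε: FIRST \ {ε} = { } — this is the only nullable alternative, skip

L, S have no nullable alternative, so no FIRST/FOLLOW check is needed there.

No FIRST/FOLLOW conflicts found.

Answer: No FIRST/FOLLOW conflicts.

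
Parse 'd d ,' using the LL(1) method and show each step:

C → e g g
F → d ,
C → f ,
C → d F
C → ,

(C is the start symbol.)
LL(1) parsing maintains a stack (initially the start symbol over $) and the input. At each step: if the stack top is a terminal, match it against the current input token; if it is a non-terminal N, replace it with the RHS of M[N, lookahead] (the unique production whose predict set contains the lookahead).

Stack is shown with the top on the left.

Stack  Input    Action
----------------------
C $    d d , $  output C → d F
d F $  d d , $  match 'd'
F $    d , $    output F → d ,
d , $  d , $    match 'd'
, $    , $      match ','
$      $        accept

The string is accepted.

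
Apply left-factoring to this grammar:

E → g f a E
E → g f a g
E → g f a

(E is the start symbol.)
E → g f a E'
E' → E
E' → g
E' → ε

Left-factoring transforms A → αβ₁ | αβ₂ into A → αA' and A' → β₁ | β₂
(α is the longest common prefix among the alternatives). Repeat until
no nonterminal has two alternatives with a common prefix.

Round 1: E has alternatives sharing prefix 'g f a'. Introduce E': E → g f a E'
  Add: E' → E
  Add: E' → g
  Add: E' → ε

No remaining common prefixes — done.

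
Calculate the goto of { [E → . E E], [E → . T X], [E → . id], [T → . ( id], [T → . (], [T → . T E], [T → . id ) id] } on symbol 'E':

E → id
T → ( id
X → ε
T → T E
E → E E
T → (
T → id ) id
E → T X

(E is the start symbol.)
{ [E → . E E], [E → . T X], [E → . id], [E → E . E], [T → . ( id], [T → . (], [T → . T E], [T → . id ) id] }

GOTO(I, 'E') = CLOSURE({ [A → αX.β] : [A → α.Xβ] ∈ I, X = 'E' })

Items with dot before 'E', with the dot advanced:
  [E → . E E] → [E → E . E]
Closure of the advanced items:
  [E → E . E] has the dot before E: add [E → . id], [E → . E E], [E → . T X]
  [E → . T X] has the dot before T: add [T → . ( id], [T → . T E], [T → . (], [T → . id ) id]

GOTO = { [E → . E E], [E → . T X], [E → . id], [E → E . E], [T → . ( id], [T → . (], [T → . T E], [T → . id ) id] }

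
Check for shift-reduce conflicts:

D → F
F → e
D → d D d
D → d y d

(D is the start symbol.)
No shift-reduce conflicts

A shift-reduce conflict occurs when an LR(0) state has both:
  - a complete (reduce) item [A → α .] (dot at the end), and
  - a shift item [B → β . c γ] (dot before a terminal).

Augment with D' → D and build the canonical LR(0) collection (I0 = CLOSURE({[D' → . D]}), then GOTO on every symbol after a dot until no new states appear). It has 9 states:
  I0: { [D → . F], [D → . d D d], [D → . d y d], [D' → . D], [F → . e] }  — shift
  I1: { [D' → D .] }  — accept
  I2: { [D → F .] }  — reduce
  I3: { [D → . F], [D → . d D d], [D → . d y d], [D → d . D d], [D → d . y d], [F → . e] }  — shift
  I4: { [F → e .] }  — reduce
  I5: { [D → d D . d] }  — shift
  I6: { [D → d y . d] }  — shift
  I7: { [D → d y d .] }  — reduce
  I8: { [D → d D d .] }  — reduce

No state contains both a complete item and a shift item.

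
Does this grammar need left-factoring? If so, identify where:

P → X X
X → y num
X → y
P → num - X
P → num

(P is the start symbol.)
Yes, P has productions with common prefix 'num'; X has productions with common prefix 'y'

Left-factoring is needed when two productions for the same non-terminal
share a common prefix on the right-hand side.

Productions for P:
  P → X X
  P → num - X
  P → num
Productions for X:
  X → y num
  X → y

Found common prefix 'num' in productions for P
Found common prefix 'y' in productions for X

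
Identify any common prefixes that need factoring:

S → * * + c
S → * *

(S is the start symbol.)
Yes, S has productions with common prefix '* *'

Left-factoring is needed when two productions for the same non-terminal
share a common prefix on the right-hand side.

Productions for S:
  S → * * + c
  S → * *

Found common prefix '* *' in productions for S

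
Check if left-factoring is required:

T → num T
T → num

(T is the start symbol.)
Yes, T has productions with common prefix 'num'

Left-factoring is needed when two productions for the same non-terminal
share a common prefix on the right-hand side.

Productions for T:
  T → num T
  T → num

Found common prefix 'num' in productions for T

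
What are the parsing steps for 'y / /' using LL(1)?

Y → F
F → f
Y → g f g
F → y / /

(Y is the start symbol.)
Stack is shown with the top on the left.

Stack    Input    Action
------------------------
Y $      y / / $  output Y → F
F $      y / / $  output F → y / /
y / / $  y / / $  match 'y'
/ / $    / / $    match '/'
/ $      / $      match '/'
$        $        accept

The string is accepted.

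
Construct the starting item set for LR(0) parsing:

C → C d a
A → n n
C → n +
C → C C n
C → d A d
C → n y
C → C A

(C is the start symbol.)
{ [C → . C A], [C → . C C n], [C → . C d a], [C → . d A d], [C → . n +], [C → . n y], [C' → . C] }

First, augment the grammar with C' → C
I₀ = CLOSURE({ [C' → . C] }):
  [C' → . C] has the dot before C: add [C → . C d a], [C → . n +], [C → . C C n], [C → . d A d], [C → . n y], [C → . C A]
No further items can be added.

I₀ = { [C → . C A], [C → . C C n], [C → . C d a], [C → . d A d], [C → . n +], [C → . n y], [C' → . C] }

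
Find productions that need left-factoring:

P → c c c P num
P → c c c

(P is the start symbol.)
Yes, P has productions with common prefix 'c c c'

Left-factoring is needed when two productions for the same non-terminal
share a common prefix on the right-hand side.

Productions for P:
  P → c c c P num
  P → c c c

Found common prefix 'c c c' in productions for P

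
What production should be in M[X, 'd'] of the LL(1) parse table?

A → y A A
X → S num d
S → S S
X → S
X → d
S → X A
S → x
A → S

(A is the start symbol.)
X → S num d, X → S, X → d

To find M[X, 'd'], we find productions for X where 'd' is in the predict set (PREDICT(N → α) = (FIRST(α) \ {ε}) ∪ (FOLLOW(N) if α ⇒* ε)).

Relevant sets:
  FIRST(S) = { 'd', 'x' }

X → S num d: PREDICT = { 'd', 'x' }
  'd' is in predict set, so this production goes in M[X, 'd']
X → S: PREDICT = { 'd', 'x' }
  'd' is in predict set, so this production goes in M[X, 'd']
X → d: PREDICT = { 'd' }
  'd' is in predict set, so this production goes in M[X, 'd']

M[X, 'd'] = X → S num d, X → S, X → d  (a multiply-defined cell — the grammar is not LL(1))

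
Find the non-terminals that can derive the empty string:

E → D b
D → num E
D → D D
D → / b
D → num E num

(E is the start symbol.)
A non-terminal is nullable if it can derive ε (the empty string): either it has an ε-production, or it has a production whose right-hand side consists entirely of nullable non-terminals.

There are no ε-productions, so no non-terminal can derive ε.
No non-terminals are nullable.

Answer: None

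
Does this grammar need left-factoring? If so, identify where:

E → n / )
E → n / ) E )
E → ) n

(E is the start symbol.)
Yes, E has productions with common prefix 'n / )'

Left-factoring is needed when two productions for the same non-terminal
share a common prefix on the right-hand side.

Productions for E:
  E → n / )
  E → n / ) E )
  E → ) n

Found common prefix 'n / )' in productions for E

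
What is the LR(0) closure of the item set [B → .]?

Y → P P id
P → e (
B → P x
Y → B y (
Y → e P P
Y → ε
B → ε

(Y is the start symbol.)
{ [B → .] }

Start with: [B → .]
The dot is at the end, so nothing is added.

CLOSURE = { [B → .] }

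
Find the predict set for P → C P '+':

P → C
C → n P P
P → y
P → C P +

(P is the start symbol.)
PREDICT(P → C P '+') = (FIRST(RHS) \ {ε}) ∪ (FOLLOW(P) if ε ∈ FIRST(RHS), i.e. RHS ⇒* ε)
FIRST(C) = { 'n' }
FIRST(C P '+') = { 'n' }
ε ∉ FIRST(C P '+'), so FOLLOW(P) is not added.
PREDICT(P → C P '+') = { 'n' }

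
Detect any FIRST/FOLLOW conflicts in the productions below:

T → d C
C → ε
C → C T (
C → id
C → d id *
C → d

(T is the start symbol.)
A FIRST/FOLLOW conflict occurs when a non-terminal N has a nullable alternative N → β (β ⇒* ε) and another alternative N → α with FIRST(α) ∩ FOLLOW(N) ≠ ∅: on such a lookahead the parser cannot decide between expanding α and letting N vanish via β.

Nullable non-terminals: C.
FIRST sets used below: FIRST(C) = { 'd', 'id', ε }, FIRST(T) = { 'd' }

C: nullable alternative(s) C → ε; FOLLOW(C) = { $, '(', 'd' }
  C → ε: FIRST \ {ε} = { } — this is the only nullable alternative, skip
  C → C T (: FIRST \ {ε} = { 'd', 'id' } — overlaps FOLLOW(C) on { 'd' }: CONFLICT
  C → id: FIRST \ {ε} = { 'id' } — disjoint from FOLLOW(C)
  C → d id *: FIRST \ {ε} = { 'd' } — overlaps FOLLOW(C) on { 'd' }: CONFLICT
  C → d: FIRST \ {ε} = { 'd' } — overlaps FOLLOW(C) on { 'd' }: CONFLICT

T has no nullable alternative, so no FIRST/FOLLOW check is needed there.

So the grammar has 3 FIRST/FOLLOW conflicts (marked CONFLICT above).

Answer: Yes. C → C T '(' with FOLLOW(C) on { 'd' }; C → d id '*' with FOLLOW(C) on { 'd' }; C → d with FOLLOW(C) on { 'd' }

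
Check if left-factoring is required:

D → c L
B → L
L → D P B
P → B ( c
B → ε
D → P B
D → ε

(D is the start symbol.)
No, left-factoring is not needed

Left-factoring is needed when two productions for the same non-terminal
share a common prefix on the right-hand side.

Productions for D:
  D → c L
  D → P B
  D → ε
Productions for B:
  B → L
  B → ε

No common prefixes found.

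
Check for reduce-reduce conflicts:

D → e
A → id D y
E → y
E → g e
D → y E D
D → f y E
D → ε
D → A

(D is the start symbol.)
No reduce-reduce conflicts

A reduce-reduce conflict occurs when an LR(0) state has two complete items [A → α .] and [B → β .] — both call for a reduction, and with no lookahead the parser cannot choose between them.

Augment with D' → D and build the canonical LR(0) collection (I0 = CLOSURE({[D' → . D]}), then GOTO on every symbol after a dot until no new states appear). It has 16 states:
  I0: { [A → . id D y], [D → . A], [D → . e], [D → . f y E], [D → . y E D], [D → .], [D' → . D] }  — shift, reduce
  I1: { [D → A .] }  — reduce
  I2: { [D' → D .] }  — accept
  I3: { [D → e .] }  — reduce
  I4: { [D → f . y E] }  — shift
  I5: { [A → . id D y], [A → id . D y], [D → . A], [D → . e], [D → . f y E], [D → . y E D], [D → .] }  — shift, reduce
  I6: { [D → y . E D], [E → . g e], [E → . y] }  — shift
  I7: { [A → . id D y], [D → . A], [D → . e], [D → . f y E], [D → . y E D], [D → .], [D → y E . D] }  — shift, reduce
  I8: { [E → g . e] }  — shift
  I9: { [E → y .] }  — reduce
  I10: { [E → g e .] }  — reduce
  I11: { [D → y E D .] }  — reduce
  I12: { [A → id D . y] }  — shift
  I13: { [A → id D y .] }  — reduce
  I14: { [D → f y . E], [E → . g e], [E → . y] }  — shift
  I15: { [D → f y E .] }  — reduce

No state contains more than one complete item.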